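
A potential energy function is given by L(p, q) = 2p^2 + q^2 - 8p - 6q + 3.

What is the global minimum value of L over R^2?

-14

L(p,q) separates as A(p) + B(q) + 3, so its minimum is min A + min B + 3.
A'(p) = 4p - 8 vanishes at p ∈ {2}; B'(q) = 2q - 6 vanishes at q ∈ {3}.
Local minima of A (where A''>0): A(2)=-8. Local minima of B: B(3)=-9.
So the global minimum of L is A(2) + B(3) + 3 = -8 − 9 + 3 = -14, attained at (2, 3).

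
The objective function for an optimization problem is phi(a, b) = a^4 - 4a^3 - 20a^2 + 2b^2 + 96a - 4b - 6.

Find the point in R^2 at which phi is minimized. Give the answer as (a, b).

phi(a,b) separates as P(a) + Q(b) − 6, so its minimum is min P + min Q − 6.
P'(a) = 4(a - 4)(a - 2)(a + 3) vanishes at a ∈ {-3, 2, 4}; Q'(b) = 4b - 4 vanishes at b ∈ {1}.
Local minima of P (where P''>0): P(-3)=-279, P(4)=64. Local minima of Q: Q(1)=-2.
So the global minimum of phi is P(-3) + Q(1) − 6 = -279 − 2 − 6 = -287, attained at (-3, 1).

(-3, 1)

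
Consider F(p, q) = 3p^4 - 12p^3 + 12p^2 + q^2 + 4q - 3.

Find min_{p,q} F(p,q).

-7

F(p,q) separates as A(p) + B(q) − 3, so its minimum is min A + min B − 3.
A'(p) = 12p(p - 2)(p - 1) vanishes at p ∈ {0, 1, 2}; B'(q) = 2q + 4 vanishes at q ∈ {-2}.
Local minima of A (where A''>0): A(0)=0, A(2)=0. Local minima of B: B(-2)=-4.
So the global minimum of F is A(0) + B(-2) − 3 = 0 − 4 − 3 = -7, attained at (0, -2).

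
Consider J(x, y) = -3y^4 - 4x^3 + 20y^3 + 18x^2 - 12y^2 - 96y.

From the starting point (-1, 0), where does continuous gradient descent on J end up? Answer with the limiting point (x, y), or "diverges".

J is separable, so gradient descent decouples: x follows -∂J/∂x, y follows -∂J/∂y.
∂J/∂x = -12x(x - 3); at x=-1 this is -48, so x increases.
∂J/∂y = -12(y - 4)(y - 2)(y + 1); at y=0 this is -96, so y increases.
x converges to its nearest critical value 0 (a local min of the x-part); y converges to 2. The iterate converges to (0, 2).

(0, 2)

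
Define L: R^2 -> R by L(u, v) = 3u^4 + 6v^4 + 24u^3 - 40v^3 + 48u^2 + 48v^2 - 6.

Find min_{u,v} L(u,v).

-262

L(u,v) separates as P(u) + Q(v) − 6, so its minimum is min P + min Q − 6.
P'(u) = 12u(u + 2)(u + 4) vanishes at u ∈ {-4, -2, 0}; Q'(v) = 24v(v - 4)(v - 1) vanishes at v ∈ {0, 1, 4}.
Local minima of P (where P''>0): P(-4)=0, P(0)=0. Local minima of Q: Q(0)=0, Q(4)=-256.
So the global minimum of L is P(-4) + Q(4) − 6 = 0 − 256 − 6 = -262, attained at (-4, 4).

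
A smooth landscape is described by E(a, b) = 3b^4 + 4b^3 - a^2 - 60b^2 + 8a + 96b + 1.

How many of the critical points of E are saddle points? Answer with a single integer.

2

E separates as a function of a plus a function of b, so ∇E=0 decouples.
∂E/∂a = -2(a - 4) = 0 at a ∈ {4}; ∂E/∂b = 12(b - 2)(b - 1)(b + 4) = 0 at b ∈ {-4, 1, 2}.
The Hessian is diagonal: diag(E_aa, E_bb). Second derivatives: E_aa(4)=-2; E_bb(-4)=360, E_bb(1)=-60, E_bb(2)=72.
Saddle points occur where the two diagonal entries have opposite signs: (4, -4), (4, 2). Count: 2.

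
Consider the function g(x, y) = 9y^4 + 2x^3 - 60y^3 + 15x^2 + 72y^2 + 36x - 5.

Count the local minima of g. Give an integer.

2

g separates as a function of x plus a function of y, so ∇g=0 decouples.
∂g/∂x = 6(x + 2)(x + 3) = 0 at x ∈ {-3, -2}; ∂g/∂y = 36y(y - 4)(y - 1) = 0 at y ∈ {0, 1, 4}.
The Hessian is diagonal: diag(g_xx, g_yy). Second derivatives: g_xx(-3)=-6, g_xx(-2)=6; g_yy(0)=144, g_yy(1)=-108, g_yy(4)=432.
Local minima occur where both diagonal entries positive: (-2, 0), (-2, 4). Count: 2.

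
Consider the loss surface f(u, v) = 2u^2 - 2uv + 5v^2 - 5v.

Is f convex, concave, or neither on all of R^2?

f is quadratic, so its Hessian is the constant matrix H = [[4, -2], [-2, 10]].
det(H) = 36, tr(H) = 14.
det(H) > 0 and tr(H) > 0, so H is positive definite everywhere: convex.

convex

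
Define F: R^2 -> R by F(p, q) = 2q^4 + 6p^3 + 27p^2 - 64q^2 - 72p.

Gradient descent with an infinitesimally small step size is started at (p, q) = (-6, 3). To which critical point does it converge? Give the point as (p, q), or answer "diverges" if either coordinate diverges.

F is separable, so gradient descent decouples: p follows -∂F/∂p, q follows -∂F/∂q.
∂F/∂p = 18(p - 1)(p + 4); at p=-6 this is 252, so p decreases.
∂F/∂q = 8q(q - 4)(q + 4); at q=3 this is -168, so q increases.
The p-coordinate has no critical point in that direction and runs off to infinity.

diverges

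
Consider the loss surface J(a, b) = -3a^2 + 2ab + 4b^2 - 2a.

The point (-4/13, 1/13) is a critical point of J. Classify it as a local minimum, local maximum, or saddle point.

The Hessian of J is constant: H = [[-6, 2], [2, 8]].
det(H) = (-6)·8 − 2² = -52.
Since det(H) < 0, H is indefinite and the critical point is a saddle point.

saddle point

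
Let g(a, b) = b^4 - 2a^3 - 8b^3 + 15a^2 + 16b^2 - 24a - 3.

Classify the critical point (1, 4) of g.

local minimum

The mixed partial ∂²g/∂a∂b is 0, so the Hessian at any point is diag(g_aa, g_bb) = diag(6(-2a + 5), 4(3b^2 - 12b + 8)).
At (1, 4): H = diag(18, 32).
Both eigenvalues are positive, so H is positive definite: a local minimum.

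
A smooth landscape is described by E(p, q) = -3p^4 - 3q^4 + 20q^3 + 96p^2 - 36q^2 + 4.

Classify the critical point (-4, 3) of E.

The mixed partial ∂²E/∂p∂q is 0, so the Hessian at any point is diag(E_pp, E_qq) = diag(12(-3p^2 + 16), 12(-3q^2 + 10q - 6)).
At (-4, 3): H = diag(-384, -36).
Both eigenvalues are negative, so H is negative definite: a local maximum.

local maximum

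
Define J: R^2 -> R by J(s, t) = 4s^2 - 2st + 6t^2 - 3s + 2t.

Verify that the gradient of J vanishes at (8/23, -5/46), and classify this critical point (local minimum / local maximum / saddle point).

∇J = (8s - 2t - 3, -2s + 12t + 2); substituting (8/23, -5/46) gives ∇J = (0, 0), so (8/23, -5/46) is indeed a critical point.
The Hessian of J is constant: H = [[8, -2], [-2, 12]].
det(H) = 8·12 − (-2)² = 92.
det(H) > 0 and tr(H) = 20 > 0, so H is positive definite and the point is a local minimum.

local minimum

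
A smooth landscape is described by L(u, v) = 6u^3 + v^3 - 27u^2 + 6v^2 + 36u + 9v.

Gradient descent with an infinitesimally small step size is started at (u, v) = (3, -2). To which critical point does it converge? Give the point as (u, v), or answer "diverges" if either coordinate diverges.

L is separable, so gradient descent decouples: u follows -∂L/∂u, v follows -∂L/∂v.
∂L/∂u = 18(u - 2)(u - 1); at u=3 this is 36, so u decreases.
∂L/∂v = 3(v + 1)(v + 3); at v=-2 this is -3, so v increases.
u converges to its nearest critical value 2 (a local min of the u-part); v converges to -1. The iterate converges to (2, -1).

(2, -1)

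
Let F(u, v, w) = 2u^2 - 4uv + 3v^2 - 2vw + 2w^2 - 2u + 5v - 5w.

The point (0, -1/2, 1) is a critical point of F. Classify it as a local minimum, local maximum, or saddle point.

The Hessian is constant: H = [[4, -4, 0], [-4, 6, -2], [0, -2, 4]].
Leading principal minors: Δ₁ = 4, Δ₂ = 8, Δ₃ = 16.
All leading minors are positive, so H is positive definite: a local minimum.

local minimum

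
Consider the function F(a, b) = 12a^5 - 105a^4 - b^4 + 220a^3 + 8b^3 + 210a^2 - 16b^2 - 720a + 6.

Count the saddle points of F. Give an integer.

6

F separates as a function of a plus a function of b, so ∇F=0 decouples.
∂F/∂a = 60(a - 4)(a - 3)(a - 1)(a + 1) = 0 at a ∈ {-1, 1, 3, 4}; ∂F/∂b = -4b(b - 4)(b - 2) = 0 at b ∈ {0, 2, 4}.
The Hessian is diagonal: diag(F_aa, F_bb). Second derivatives: F_aa(-1)=-2400, F_aa(1)=720, F_aa(3)=-480, F_aa(4)=900; F_bb(0)=-32, F_bb(2)=16, F_bb(4)=-32.
Saddle points occur where the two diagonal entries have opposite signs: (-1, 2), (1, 0), (1, 4), (3, 2), (4, 0), (4, 4). Count: 6.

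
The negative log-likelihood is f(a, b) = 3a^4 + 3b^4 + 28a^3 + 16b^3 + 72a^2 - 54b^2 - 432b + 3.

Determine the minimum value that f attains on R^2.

-1104

f(a,b) separates as P(a) + Q(b) + 3, so its minimum is min P + min Q + 3.
P'(a) = 12a(a + 3)(a + 4) vanishes at a ∈ {-4, -3, 0}; Q'(b) = 12(b - 3)(b + 3)(b + 4) vanishes at b ∈ {-4, -3, 3}.
Local minima of P (where P''>0): P(-4)=128, P(0)=0. Local minima of Q: Q(-4)=608, Q(3)=-1107.
So the global minimum of f is P(0) + Q(3) + 3 = 0 − 1107 + 3 = -1104, attained at (0, 3).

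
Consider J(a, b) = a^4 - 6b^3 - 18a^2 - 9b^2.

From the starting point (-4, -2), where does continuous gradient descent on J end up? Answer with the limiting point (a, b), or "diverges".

J is separable, so gradient descent decouples: a follows -∂J/∂a, b follows -∂J/∂b.
∂J/∂a = 4a(a - 3)(a + 3); at a=-4 this is -112, so a increases.
∂J/∂b = -18b(b + 1); at b=-2 this is -36, so b increases.
a converges to its nearest critical value -3 (a local min of the a-part); b converges to -1. The iterate converges to (-3, -1).

(-3, -1)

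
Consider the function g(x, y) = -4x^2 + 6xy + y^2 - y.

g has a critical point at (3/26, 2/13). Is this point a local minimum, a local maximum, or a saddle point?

saddle point

The Hessian of g is constant: H = [[-8, 6], [6, 2]].
det(H) = (-8)·2 − 6² = -52.
Since det(H) < 0, H is indefinite and the critical point is a saddle point.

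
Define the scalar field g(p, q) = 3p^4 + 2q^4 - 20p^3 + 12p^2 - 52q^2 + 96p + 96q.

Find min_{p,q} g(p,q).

-765

g(p,q) separates as A(p) + B(q), so its minimum is min A + min B.
A'(p) = 12(p - 4)(p - 2)(p + 1) vanishes at p ∈ {-1, 2, 4}; B'(q) = 8(q - 3)(q - 1)(q + 4) vanishes at q ∈ {-4, 1, 3}.
Local minima of A (where A''>0): A(-1)=-61, A(4)=64. Local minima of B: B(-4)=-704, B(3)=-18.
So the global minimum of g is A(-1) + B(-4) = -61 − 704 = -765, attained at (-1, -4).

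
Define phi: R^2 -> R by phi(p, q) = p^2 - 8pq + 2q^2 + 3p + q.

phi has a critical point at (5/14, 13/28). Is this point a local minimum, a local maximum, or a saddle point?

saddle point

The Hessian of phi is constant: H = [[2, -8], [-8, 4]].
det(H) = 2·4 − (-8)² = -56.
Since det(H) < 0, H is indefinite and the critical point is a saddle point.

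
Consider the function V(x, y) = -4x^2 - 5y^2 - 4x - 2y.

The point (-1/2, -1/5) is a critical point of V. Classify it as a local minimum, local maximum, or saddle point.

local maximum

The Hessian of V is constant: H = [[-8, 0], [0, -10]].
det(H) = (-8)·(-10) − 0² = 80.
det(H) > 0 and tr(H) = -18 < 0, so H is negative definite and the point is a local maximum.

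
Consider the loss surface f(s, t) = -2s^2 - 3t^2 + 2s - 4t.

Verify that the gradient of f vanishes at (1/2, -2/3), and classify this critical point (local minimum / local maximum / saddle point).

local maximum

∇f = (-4s + 2, -6t - 4); substituting (1/2, -2/3) gives ∇f = (0, 0), so (1/2, -2/3) is indeed a critical point.
The Hessian of f is constant: H = [[-4, 0], [0, -6]].
det(H) = (-4)·(-6) − 0² = 24.
det(H) > 0 and tr(H) = -10 < 0, so H is negative definite and the point is a local maximum.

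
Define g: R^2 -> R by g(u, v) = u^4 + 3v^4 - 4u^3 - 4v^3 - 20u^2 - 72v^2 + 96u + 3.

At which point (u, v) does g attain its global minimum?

g(u,v) separates as P(u) + Q(v) + 3, so its minimum is min P + min Q + 3.
P'(u) = 4(u - 4)(u - 2)(u + 3) vanishes at u ∈ {-3, 2, 4}; Q'(v) = 12v(v - 4)(v + 3) vanishes at v ∈ {-3, 0, 4}.
Local minima of P (where P''>0): P(-3)=-279, P(4)=64. Local minima of Q: Q(-3)=-297, Q(4)=-640.
So the global minimum of g is P(-3) + Q(4) + 3 = -279 − 640 + 3 = -916, attained at (-3, 4).

(-3, 4)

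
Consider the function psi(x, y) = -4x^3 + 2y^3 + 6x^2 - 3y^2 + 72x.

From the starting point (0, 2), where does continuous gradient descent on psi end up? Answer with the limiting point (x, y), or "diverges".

psi is separable, so gradient descent decouples: x follows -∂psi/∂x, y follows -∂psi/∂y.
∂psi/∂x = -12(x - 3)(x + 2); at x=0 this is 72, so x decreases.
∂psi/∂y = 6y(y - 1); at y=2 this is 12, so y decreases.
x converges to its nearest critical value -2 (a local min of the x-part); y converges to 1. The iterate converges to (-2, 1).

(-2, 1)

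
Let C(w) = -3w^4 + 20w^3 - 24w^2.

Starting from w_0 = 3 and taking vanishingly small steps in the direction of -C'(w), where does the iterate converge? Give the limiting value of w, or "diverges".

1

C'(w) = -12w(w - 4)(w - 1), so C'(3) = 72.
Gradient descent moves in the -C' direction, i.e. w is decreasing.
The nearest critical point in that direction is w = 1, where C'' = 36 > 0 (a local minimum). The iterate converges there.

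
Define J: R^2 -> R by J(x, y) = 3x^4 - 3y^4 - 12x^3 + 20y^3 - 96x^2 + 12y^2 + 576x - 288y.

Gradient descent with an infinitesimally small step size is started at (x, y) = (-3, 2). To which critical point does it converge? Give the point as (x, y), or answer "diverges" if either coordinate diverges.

J is separable, so gradient descent decouples: x follows -∂J/∂x, y follows -∂J/∂y.
∂J/∂x = 12(x - 4)(x - 3)(x + 4); at x=-3 this is 504, so x decreases.
∂J/∂y = -12(y - 4)(y - 3)(y + 2); at y=2 this is -96, so y increases.
x converges to its nearest critical value -4 (a local min of the x-part); y converges to 3. The iterate converges to (-4, 3).

(-4, 3)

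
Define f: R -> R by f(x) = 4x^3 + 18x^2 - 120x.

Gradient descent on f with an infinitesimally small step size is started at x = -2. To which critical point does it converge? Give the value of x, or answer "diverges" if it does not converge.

2

f'(x) = 12(x - 2)(x + 5), so f'(-2) = -144.
Gradient descent moves in the -f' direction, i.e. x is increasing.
The nearest critical point in that direction is x = 2, where f'' = 84 > 0 (a local minimum). The iterate converges there.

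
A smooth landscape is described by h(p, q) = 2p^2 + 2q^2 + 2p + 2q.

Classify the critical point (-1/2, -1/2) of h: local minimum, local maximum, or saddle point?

local minimum

The Hessian of h is constant: H = [[4, 0], [0, 4]].
det(H) = 4·4 − 0² = 16.
det(H) > 0 and tr(H) = 8 > 0, so H is positive definite and the point is a local minimum.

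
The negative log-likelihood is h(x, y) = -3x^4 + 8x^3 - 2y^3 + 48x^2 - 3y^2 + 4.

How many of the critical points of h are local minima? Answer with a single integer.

h separates as a function of x plus a function of y, so ∇h=0 decouples.
∂h/∂x = -12x(x - 4)(x + 2) = 0 at x ∈ {-2, 0, 4}; ∂h/∂y = -6y(y + 1) = 0 at y ∈ {-1, 0}.
The Hessian is diagonal: diag(h_xx, h_yy). Second derivatives: h_xx(-2)=-144, h_xx(0)=96, h_xx(4)=-288; h_yy(-1)=6, h_yy(0)=-6.
Local minima occur where both diagonal entries positive: (0, -1). Count: 1.

1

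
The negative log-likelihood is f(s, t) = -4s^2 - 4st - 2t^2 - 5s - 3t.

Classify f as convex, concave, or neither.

concave

f is quadratic, so its Hessian is the constant matrix H = [[-8, -4], [-4, -4]].
det(H) = 16, tr(H) = -12.
det(H) > 0 and tr(H) < 0, so H is negative definite everywhere: concave.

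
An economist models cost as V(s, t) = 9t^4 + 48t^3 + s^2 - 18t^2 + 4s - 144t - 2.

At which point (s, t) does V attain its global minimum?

(-2, -4)

V(s,t) separates as P(s) + Q(t) − 2, so its minimum is min P + min Q − 2.
P'(s) = 2s + 4 vanishes at s ∈ {-2}; Q'(t) = 36(t - 1)(t + 1)(t + 4) vanishes at t ∈ {-4, -1, 1}.
Local minima of P (where P''>0): P(-2)=-4. Local minima of Q: Q(-4)=-480, Q(1)=-105.
So the global minimum of V is P(-2) + Q(-4) − 2 = -4 − 480 − 2 = -486, attained at (-2, -4).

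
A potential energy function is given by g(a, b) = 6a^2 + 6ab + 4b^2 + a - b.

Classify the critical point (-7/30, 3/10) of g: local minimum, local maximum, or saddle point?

The Hessian of g is constant: H = [[12, 6], [6, 8]].
det(H) = 12·8 − 6² = 60.
det(H) > 0 and tr(H) = 20 > 0, so H is positive definite and the point is a local minimum.

local minimum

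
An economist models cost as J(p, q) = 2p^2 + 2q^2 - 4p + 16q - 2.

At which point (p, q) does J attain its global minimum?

J(p,q) separates as A(p) + B(q) − 2, so its minimum is min A + min B − 2.
A'(p) = 4p - 4 vanishes at p ∈ {1}; B'(q) = 4q + 16 vanishes at q ∈ {-4}.
Local minima of A (where A''>0): A(1)=-2. Local minima of B: B(-4)=-32.
So the global minimum of J is A(1) + B(-4) − 2 = -2 − 32 − 2 = -36, attained at (1, -4).

(1, -4)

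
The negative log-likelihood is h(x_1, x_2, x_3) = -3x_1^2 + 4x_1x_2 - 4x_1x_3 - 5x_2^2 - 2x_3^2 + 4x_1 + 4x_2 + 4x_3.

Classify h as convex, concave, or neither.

h is quadratic, so its Hessian is the constant matrix H = [[-6, 4, -4], [4, -10, 0], [-4, 0, -4]].
Leading principal minors: -6, 44, -16.
Signs alternate −, +, − ⇒ H ≺ 0 ⇒ concave.

concave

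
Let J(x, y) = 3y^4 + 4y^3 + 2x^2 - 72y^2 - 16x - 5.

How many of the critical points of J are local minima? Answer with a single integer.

2

J separates as a function of x plus a function of y, so ∇J=0 decouples.
∂J/∂x = 4(x - 4) = 0 at x ∈ {4}; ∂J/∂y = 12y(y - 3)(y + 4) = 0 at y ∈ {-4, 0, 3}.
The Hessian is diagonal: diag(J_xx, J_yy). Second derivatives: J_xx(4)=4; J_yy(-4)=336, J_yy(0)=-144, J_yy(3)=252.
Local minima occur where both diagonal entries positive: (4, -4), (4, 3). Count: 2.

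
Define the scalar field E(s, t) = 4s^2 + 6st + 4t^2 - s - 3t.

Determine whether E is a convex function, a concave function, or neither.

E is quadratic, so its Hessian is the constant matrix H = [[8, 6], [6, 8]].
det(H) = 28, tr(H) = 16.
det(H) > 0 and tr(H) > 0, so H is positive definite everywhere: convex.

convex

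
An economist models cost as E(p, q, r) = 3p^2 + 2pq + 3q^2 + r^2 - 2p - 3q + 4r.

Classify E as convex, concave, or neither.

convex

E is quadratic, so its Hessian is the constant matrix H = [[6, 2, 0], [2, 6, 0], [0, 0, 2]].
Leading principal minors: 6, 32, 64.
All positive ⇒ H ≻ 0 ⇒ convex.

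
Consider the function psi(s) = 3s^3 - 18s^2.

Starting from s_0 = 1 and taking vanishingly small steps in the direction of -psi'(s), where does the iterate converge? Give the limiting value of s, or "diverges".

4

psi'(s) = 9s(s - 4), so psi'(1) = -27.
Gradient descent moves in the -psi' direction, i.e. s is increasing.
The nearest critical point in that direction is s = 4, where psi'' = 36 > 0 (a local minimum). The iterate converges there.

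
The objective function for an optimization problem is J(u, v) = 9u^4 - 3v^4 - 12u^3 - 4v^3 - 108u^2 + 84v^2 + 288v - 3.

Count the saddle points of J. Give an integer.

5

J separates as a function of u plus a function of v, so ∇J=0 decouples.
∂J/∂u = 36u(u - 3)(u + 2) = 0 at u ∈ {-2, 0, 3}; ∂J/∂v = -12(v - 4)(v + 2)(v + 3) = 0 at v ∈ {-3, -2, 4}.
The Hessian is diagonal: diag(J_uu, J_vv). Second derivatives: J_uu(-2)=360, J_uu(0)=-216, J_uu(3)=540; J_vv(-3)=-84, J_vv(-2)=72, J_vv(4)=-504.
Saddle points occur where the two diagonal entries have opposite signs: (-2, -3), (-2, 4), (0, -2), (3, -3), (3, 4). Count: 5.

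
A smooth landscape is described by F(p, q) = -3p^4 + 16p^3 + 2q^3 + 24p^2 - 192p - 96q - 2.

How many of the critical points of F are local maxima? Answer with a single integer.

F separates as a function of p plus a function of q, so ∇F=0 decouples.
∂F/∂p = -12(p - 4)(p - 2)(p + 2) = 0 at p ∈ {-2, 2, 4}; ∂F/∂q = 6(q - 4)(q + 4) = 0 at q ∈ {-4, 4}.
The Hessian is diagonal: diag(F_pp, F_qq). Second derivatives: F_pp(-2)=-288, F_pp(2)=96, F_pp(4)=-144; F_qq(-4)=-48, F_qq(4)=48.
Local maxima occur where both diagonal entries negative: (-2, -4), (4, -4). Count: 2.

2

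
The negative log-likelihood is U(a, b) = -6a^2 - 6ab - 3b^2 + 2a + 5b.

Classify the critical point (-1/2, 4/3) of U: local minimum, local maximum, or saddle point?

local maximum

The Hessian of U is constant: H = [[-12, -6], [-6, -6]].
det(H) = (-12)·(-6) − (-6)² = 36.
det(H) > 0 and tr(H) = -18 < 0, so H is negative definite and the point is a local maximum.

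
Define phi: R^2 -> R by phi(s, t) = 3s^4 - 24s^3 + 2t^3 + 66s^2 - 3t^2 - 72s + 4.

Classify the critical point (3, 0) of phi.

saddle point

The mixed partial ∂²phi/∂s∂t is 0, so the Hessian at any point is diag(phi_ss, phi_tt) = diag(12(3s^2 - 12s + 11), 6(2t - 1)).
At (3, 0): H = diag(24, -6).
The eigenvalues have opposite signs, so H is indefinite: a saddle point.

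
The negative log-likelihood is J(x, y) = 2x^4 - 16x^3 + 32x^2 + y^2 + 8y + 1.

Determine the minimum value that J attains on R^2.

J(x,y) separates as P(x) + Q(y) + 1, so its minimum is min P + min Q + 1.
P'(x) = 8x(x - 4)(x - 2) vanishes at x ∈ {0, 2, 4}; Q'(y) = 2y + 8 vanishes at y ∈ {-4}.
Local minima of P (where P''>0): P(0)=0, P(4)=0. Local minima of Q: Q(-4)=-16.
So the global minimum of J is P(0) + Q(-4) + 1 = 0 − 16 + 1 = -15, attained at (0, -4).

-15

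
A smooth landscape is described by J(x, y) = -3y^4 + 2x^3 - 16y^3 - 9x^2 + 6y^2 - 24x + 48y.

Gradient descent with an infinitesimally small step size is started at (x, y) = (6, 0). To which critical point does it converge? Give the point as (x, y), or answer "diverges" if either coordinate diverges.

J is separable, so gradient descent decouples: x follows -∂J/∂x, y follows -∂J/∂y.
∂J/∂x = 6(x - 4)(x + 1); at x=6 this is 84, so x decreases.
∂J/∂y = -12(y - 1)(y + 1)(y + 4); at y=0 this is 48, so y decreases.
x converges to its nearest critical value 4 (a local min of the x-part); y converges to -1. The iterate converges to (4, -1).

(4, -1)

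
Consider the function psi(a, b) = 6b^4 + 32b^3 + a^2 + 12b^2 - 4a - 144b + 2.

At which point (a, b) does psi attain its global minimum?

psi(a,b) separates as P(a) + Q(b) + 2, so its minimum is min P + min Q + 2.
P'(a) = 2a - 4 vanishes at a ∈ {2}; Q'(b) = 24(b - 1)(b + 2)(b + 3) vanishes at b ∈ {-3, -2, 1}.
Local minima of P (where P''>0): P(2)=-4. Local minima of Q: Q(-3)=162, Q(1)=-94.
So the global minimum of psi is P(2) + Q(1) + 2 = -4 − 94 + 2 = -96, attained at (2, 1).

(2, 1)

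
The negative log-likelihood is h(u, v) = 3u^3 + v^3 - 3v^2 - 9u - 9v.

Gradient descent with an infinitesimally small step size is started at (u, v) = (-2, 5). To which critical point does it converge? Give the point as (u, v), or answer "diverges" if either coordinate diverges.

h is separable, so gradient descent decouples: u follows -∂h/∂u, v follows -∂h/∂v.
∂h/∂u = 9(u - 1)(u + 1); at u=-2 this is 27, so u decreases.
∂h/∂v = 3(v - 3)(v + 1); at v=5 this is 36, so v decreases.
The u-coordinate has no critical point in that direction and runs off to infinity.

diverges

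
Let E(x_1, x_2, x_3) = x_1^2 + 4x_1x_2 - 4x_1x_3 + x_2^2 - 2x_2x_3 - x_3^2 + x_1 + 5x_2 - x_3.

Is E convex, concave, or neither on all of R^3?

neither

E is quadratic, so its Hessian is the constant matrix H = [[2, 4, -4], [4, 2, -2], [-4, -2, -2]].
Leading principal minors: 2, -12, 48.
Neither pattern holds ⇒ H is indefinite ⇒ neither convex nor concave.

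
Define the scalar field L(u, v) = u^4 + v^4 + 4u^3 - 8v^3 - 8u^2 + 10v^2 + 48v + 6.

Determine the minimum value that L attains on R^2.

-151

L(u,v) separates as P(u) + Q(v) + 6, so its minimum is min P + min Q + 6.
P'(u) = 4u(u - 1)(u + 4) vanishes at u ∈ {-4, 0, 1}; Q'(v) = 4(v - 4)(v - 3)(v + 1) vanishes at v ∈ {-1, 3, 4}.
Local minima of P (where P''>0): P(-4)=-128, P(1)=-3. Local minima of Q: Q(-1)=-29, Q(4)=96.
So the global minimum of L is P(-4) + Q(-1) + 6 = -128 − 29 + 6 = -151, attained at (-4, -1).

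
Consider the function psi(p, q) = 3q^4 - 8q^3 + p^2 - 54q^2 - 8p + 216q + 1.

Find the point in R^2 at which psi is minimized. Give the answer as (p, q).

(4, -3)

psi(p,q) separates as A(p) + B(q) + 1, so its minimum is min A + min B + 1.
A'(p) = 2p - 8 vanishes at p ∈ {4}; B'(q) = 12(q - 3)(q - 2)(q + 3) vanishes at q ∈ {-3, 2, 3}.
Local minima of A (where A''>0): A(4)=-16. Local minima of B: B(-3)=-675, B(3)=189.
So the global minimum of psi is A(4) + B(-3) + 1 = -16 − 675 + 1 = -690, attained at (4, -3).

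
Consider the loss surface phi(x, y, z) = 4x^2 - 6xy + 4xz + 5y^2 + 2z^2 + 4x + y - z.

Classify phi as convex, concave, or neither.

convex

phi is quadratic, so its Hessian is the constant matrix H = [[8, -6, 4], [-6, 10, 0], [4, 0, 4]].
Leading principal minors: 8, 44, 16.
All positive ⇒ H ≻ 0 ⇒ convex.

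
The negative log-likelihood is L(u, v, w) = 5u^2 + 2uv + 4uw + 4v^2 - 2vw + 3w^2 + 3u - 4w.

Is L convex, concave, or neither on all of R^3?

L is quadratic, so its Hessian is the constant matrix H = [[10, 2, 4], [2, 8, -2], [4, -2, 6]].
Leading principal minors: 10, 76, 256.
All positive ⇒ H ≻ 0 ⇒ convex.

convex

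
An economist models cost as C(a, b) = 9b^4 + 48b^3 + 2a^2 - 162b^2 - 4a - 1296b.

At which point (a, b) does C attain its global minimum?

(1, 3)

C(a,b) separates as P(a) + Q(b), so its minimum is min P + min Q.
P'(a) = 4a - 4 vanishes at a ∈ {1}; Q'(b) = 36(b - 3)(b + 3)(b + 4) vanishes at b ∈ {-4, -3, 3}.
Local minima of P (where P''>0): P(1)=-2. Local minima of Q: Q(-4)=1824, Q(3)=-3321.
So the global minimum of C is P(1) + Q(3) = -2 − 3321 = -3323, attained at (1, 3).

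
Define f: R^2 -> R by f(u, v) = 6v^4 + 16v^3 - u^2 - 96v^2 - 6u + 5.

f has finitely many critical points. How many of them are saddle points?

2

f separates as a function of u plus a function of v, so ∇f=0 decouples.
∂f/∂u = -2(u + 3) = 0 at u ∈ {-3}; ∂f/∂v = 24v(v - 2)(v + 4) = 0 at v ∈ {-4, 0, 2}.
The Hessian is diagonal: diag(f_uu, f_vv). Second derivatives: f_uu(-3)=-2; f_vv(-4)=576, f_vv(0)=-192, f_vv(2)=288.
Saddle points occur where the two diagonal entries have opposite signs: (-3, -4), (-3, 2). Count: 2.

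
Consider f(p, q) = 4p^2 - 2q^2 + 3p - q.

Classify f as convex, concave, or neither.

f is quadratic, so its Hessian is the constant matrix H = [[8, 0], [0, -4]].
det(H) = -32, tr(H) = 4.
det(H) < 0, so H is indefinite: neither convex nor concave.

neither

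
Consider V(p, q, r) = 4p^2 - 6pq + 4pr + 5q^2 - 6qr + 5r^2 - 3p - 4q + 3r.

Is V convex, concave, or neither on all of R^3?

V is quadratic, so its Hessian is the constant matrix H = [[8, -6, 4], [-6, 10, -6], [4, -6, 10]].
Leading principal minors: 8, 44, 280.
All positive ⇒ H ≻ 0 ⇒ convex.

convex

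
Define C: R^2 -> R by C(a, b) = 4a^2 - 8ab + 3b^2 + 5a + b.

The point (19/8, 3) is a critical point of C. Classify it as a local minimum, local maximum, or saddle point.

saddle point

The Hessian of C is constant: H = [[8, -8], [-8, 6]].
det(H) = 8·6 − (-8)² = -16.
Since det(H) < 0, H is indefinite and the critical point is a saddle point.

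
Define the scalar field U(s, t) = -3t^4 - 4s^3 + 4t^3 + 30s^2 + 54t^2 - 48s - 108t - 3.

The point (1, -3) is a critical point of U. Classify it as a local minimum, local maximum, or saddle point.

saddle point

The mixed partial ∂²U/∂s∂t is 0, so the Hessian at any point is diag(U_ss, U_tt) = diag(12(-2s + 5), 12(-3t^2 + 2t + 9)).
At (1, -3): H = diag(36, -288).
The eigenvalues have opposite signs, so H is indefinite: a saddle point.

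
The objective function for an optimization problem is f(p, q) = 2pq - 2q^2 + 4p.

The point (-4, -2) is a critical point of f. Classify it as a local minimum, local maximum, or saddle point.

The Hessian of f is constant: H = [[0, 2], [2, -4]].
det(H) = 0·(-4) − 2² = -4.
Since det(H) < 0, H is indefinite and the critical point is a saddle point.

saddle point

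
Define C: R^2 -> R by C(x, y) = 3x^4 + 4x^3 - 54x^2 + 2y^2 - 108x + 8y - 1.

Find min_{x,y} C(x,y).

C(x,y) separates as P(x) + Q(y) − 1, so its minimum is min P + min Q − 1.
P'(x) = 12(x - 3)(x + 1)(x + 3) vanishes at x ∈ {-3, -1, 3}; Q'(y) = 4y + 8 vanishes at y ∈ {-2}.
Local minima of P (where P''>0): P(-3)=-27, P(3)=-459. Local minima of Q: Q(-2)=-8.
So the global minimum of C is P(3) + Q(-2) − 1 = -459 − 8 − 1 = -468, attained at (3, -2).

-468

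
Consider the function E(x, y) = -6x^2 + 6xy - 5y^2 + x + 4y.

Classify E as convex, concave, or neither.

concave

E is quadratic, so its Hessian is the constant matrix H = [[-12, 6], [6, -10]].
det(H) = 84, tr(H) = -22.
det(H) > 0 and tr(H) < 0, so H is negative definite everywhere: concave.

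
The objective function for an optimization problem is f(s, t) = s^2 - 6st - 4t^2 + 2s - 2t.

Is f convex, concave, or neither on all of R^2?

neither

f is quadratic, so its Hessian is the constant matrix H = [[2, -6], [-6, -8]].
det(H) = -52, tr(H) = -6.
det(H) < 0, so H is indefinite: neither convex nor concave.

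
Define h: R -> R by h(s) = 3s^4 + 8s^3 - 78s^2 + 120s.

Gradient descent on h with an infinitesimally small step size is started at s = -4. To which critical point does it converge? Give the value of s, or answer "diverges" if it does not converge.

h'(s) = 12(s - 2)(s - 1)(s + 5), so h'(-4) = 360.
Gradient descent moves in the -h' direction, i.e. s is decreasing.
The nearest critical point in that direction is s = -5, where h'' = 504 > 0 (a local minimum). The iterate converges there.

-5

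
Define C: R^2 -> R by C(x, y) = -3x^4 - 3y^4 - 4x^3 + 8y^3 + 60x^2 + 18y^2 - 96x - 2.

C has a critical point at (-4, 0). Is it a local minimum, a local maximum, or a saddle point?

The mixed partial ∂²C/∂x∂y is 0, so the Hessian at any point is diag(C_xx, C_yy) = diag(12(-3x^2 - 2x + 10), 12(-3y^2 + 4y + 3)).
At (-4, 0): H = diag(-360, 36).
The eigenvalues have opposite signs, so H is indefinite: a saddle point.

saddle point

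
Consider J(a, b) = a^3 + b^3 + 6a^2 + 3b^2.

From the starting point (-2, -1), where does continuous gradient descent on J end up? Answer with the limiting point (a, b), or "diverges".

J is separable, so gradient descent decouples: a follows -∂J/∂a, b follows -∂J/∂b.
∂J/∂a = 3a(a + 4); at a=-2 this is -12, so a increases.
∂J/∂b = 3b(b + 2); at b=-1 this is -3, so b increases.
a converges to its nearest critical value 0 (a local min of the a-part); b converges to 0. The iterate converges to (0, 0).

(0, 0)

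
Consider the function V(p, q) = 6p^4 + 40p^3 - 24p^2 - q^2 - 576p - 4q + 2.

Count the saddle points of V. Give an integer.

2

V separates as a function of p plus a function of q, so ∇V=0 decouples.
∂V/∂p = 24(p - 2)(p + 3)(p + 4) = 0 at p ∈ {-4, -3, 2}; ∂V/∂q = -2(q + 2) = 0 at q ∈ {-2}.
The Hessian is diagonal: diag(V_pp, V_qq). Second derivatives: V_pp(-4)=144, V_pp(-3)=-120, V_pp(2)=720; V_qq(-2)=-2.
Saddle points occur where the two diagonal entries have opposite signs: (-4, -2), (2, -2). Count: 2.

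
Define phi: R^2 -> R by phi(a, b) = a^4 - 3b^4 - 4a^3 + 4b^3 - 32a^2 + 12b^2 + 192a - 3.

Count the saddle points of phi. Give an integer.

5

phi separates as a function of a plus a function of b, so ∇phi=0 decouples.
∂phi/∂a = 4(a - 4)(a - 3)(a + 4) = 0 at a ∈ {-4, 3, 4}; ∂phi/∂b = -12b(b - 2)(b + 1) = 0 at b ∈ {-1, 0, 2}.
The Hessian is diagonal: diag(phi_aa, phi_bb). Second derivatives: phi_aa(-4)=224, phi_aa(3)=-28, phi_aa(4)=32; phi_bb(-1)=-36, phi_bb(0)=24, phi_bb(2)=-72.
Saddle points occur where the two diagonal entries have opposite signs: (-4, -1), (-4, 2), (3, 0), (4, -1), (4, 2). Count: 5.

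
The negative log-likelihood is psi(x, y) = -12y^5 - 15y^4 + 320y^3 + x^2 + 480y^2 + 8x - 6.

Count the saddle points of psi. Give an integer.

2

psi separates as a function of x plus a function of y, so ∇psi=0 decouples.
∂psi/∂x = 2(x + 4) = 0 at x ∈ {-4}; ∂psi/∂y = -60y(y - 4)(y + 1)(y + 4) = 0 at y ∈ {-4, -1, 0, 4}.
The Hessian is diagonal: diag(psi_xx, psi_yy). Second derivatives: psi_xx(-4)=2; psi_yy(-4)=5760, psi_yy(-1)=-900, psi_yy(0)=960, psi_yy(4)=-9600.
Saddle points occur where the two diagonal entries have opposite signs: (-4, -1), (-4, 4). Count: 2.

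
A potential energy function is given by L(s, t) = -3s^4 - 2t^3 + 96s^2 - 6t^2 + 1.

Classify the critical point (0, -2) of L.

local minimum

The mixed partial ∂²L/∂s∂t is 0, so the Hessian at any point is diag(L_ss, L_tt) = diag(12(-3s^2 + 16), -12(t + 1)).
At (0, -2): H = diag(192, 12).
Both eigenvalues are positive, so H is positive definite: a local minimum.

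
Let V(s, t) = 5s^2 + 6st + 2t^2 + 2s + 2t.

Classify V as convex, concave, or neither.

convex

V is quadratic, so its Hessian is the constant matrix H = [[10, 6], [6, 4]].
det(H) = 4, tr(H) = 14.
det(H) > 0 and tr(H) > 0, so H is positive definite everywhere: convex.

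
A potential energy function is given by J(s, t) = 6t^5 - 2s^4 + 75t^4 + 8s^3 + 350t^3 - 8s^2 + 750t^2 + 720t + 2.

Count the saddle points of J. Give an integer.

6

J separates as a function of s plus a function of t, so ∇J=0 decouples.
∂J/∂s = -8s(s - 2)(s - 1) = 0 at s ∈ {0, 1, 2}; ∂J/∂t = 30(t + 1)(t + 2)(t + 3)(t + 4) = 0 at t ∈ {-4, -3, -2, -1}.
The Hessian is diagonal: diag(J_ss, J_tt). Second derivatives: J_ss(0)=-16, J_ss(1)=8, J_ss(2)=-16; J_tt(-4)=-180, J_tt(-3)=60, J_tt(-2)=-60, J_tt(-1)=180.
Saddle points occur where the two diagonal entries have opposite signs: (0, -3), (0, -1), (1, -4), (1, -2), (2, -3), (2, -1). Count: 6.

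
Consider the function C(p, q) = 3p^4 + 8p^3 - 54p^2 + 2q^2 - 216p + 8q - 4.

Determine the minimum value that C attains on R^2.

C(p,q) separates as A(p) + B(q) − 4, so its minimum is min A + min B − 4.
A'(p) = 12(p - 3)(p + 2)(p + 3) vanishes at p ∈ {-3, -2, 3}; B'(q) = 4q + 8 vanishes at q ∈ {-2}.
Local minima of A (where A''>0): A(-3)=189, A(3)=-675. Local minima of B: B(-2)=-8.
So the global minimum of C is A(3) + B(-2) − 4 = -675 − 8 − 4 = -687, attained at (3, -2).

-687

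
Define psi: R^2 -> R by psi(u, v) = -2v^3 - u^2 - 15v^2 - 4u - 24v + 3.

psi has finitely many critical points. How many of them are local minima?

psi separates as a function of u plus a function of v, so ∇psi=0 decouples.
∂psi/∂u = -2(u + 2) = 0 at u ∈ {-2}; ∂psi/∂v = -6(v + 1)(v + 4) = 0 at v ∈ {-4, -1}.
The Hessian is diagonal: diag(psi_uu, psi_vv). Second derivatives: psi_uu(-2)=-2; psi_vv(-4)=18, psi_vv(-1)=-18.
Local minima occur where both diagonal entries positive: none. Count: 0.

0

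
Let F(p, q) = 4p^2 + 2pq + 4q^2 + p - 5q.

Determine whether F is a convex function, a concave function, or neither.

F is quadratic, so its Hessian is the constant matrix H = [[8, 2], [2, 8]].
det(H) = 60, tr(H) = 16.
det(H) > 0 and tr(H) > 0, so H is positive definite everywhere: convex.

convex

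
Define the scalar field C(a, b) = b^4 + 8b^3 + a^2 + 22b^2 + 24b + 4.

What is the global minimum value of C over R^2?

-5

C(a,b) separates as P(a) + Q(b) + 4, so its minimum is min P + min Q + 4.
P'(a) = 2a vanishes at a ∈ {0}; Q'(b) = 4(b + 1)(b + 2)(b + 3) vanishes at b ∈ {-3, -2, -1}.
Local minima of P (where P''>0): P(0)=0. Local minima of Q: Q(-3)=-9, Q(-1)=-9.
So the global minimum of C is P(0) + Q(-3) + 4 = 0 − 9 + 4 = -5, attained at (0, -3).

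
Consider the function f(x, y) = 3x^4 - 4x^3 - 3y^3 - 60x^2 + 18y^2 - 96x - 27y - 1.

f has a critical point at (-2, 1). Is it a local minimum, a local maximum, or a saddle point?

local minimum

The mixed partial ∂²f/∂x∂y is 0, so the Hessian at any point is diag(f_xx, f_yy) = diag(12(3x^2 - 2x - 10), 18(-y + 2)).
At (-2, 1): H = diag(72, 18).
Both eigenvalues are positive, so H is positive definite: a local minimum.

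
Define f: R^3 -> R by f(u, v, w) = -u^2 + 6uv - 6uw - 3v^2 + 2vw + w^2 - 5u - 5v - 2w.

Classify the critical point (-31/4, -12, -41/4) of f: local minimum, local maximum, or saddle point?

saddle point

The Hessian is constant: H = [[-2, 6, -6], [6, -6, 2], [-6, 2, 2]].
Leading principal minors: Δ₁ = -2, Δ₂ = -24, Δ₃ = 32.
The minors fit neither the all-positive nor the alternating-sign pattern, so H is indefinite: a saddle point.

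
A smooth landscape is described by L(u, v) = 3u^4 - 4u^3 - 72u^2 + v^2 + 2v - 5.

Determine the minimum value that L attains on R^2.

-646

L(u,v) separates as P(u) + Q(v) − 5, so its minimum is min P + min Q − 5.
P'(u) = 12u(u - 4)(u + 3) vanishes at u ∈ {-3, 0, 4}; Q'(v) = 2v + 2 vanishes at v ∈ {-1}.
Local minima of P (where P''>0): P(-3)=-297, P(4)=-640. Local minima of Q: Q(-1)=-1.
So the global minimum of L is P(4) + Q(-1) − 5 = -640 − 1 − 5 = -646, attained at (4, -1).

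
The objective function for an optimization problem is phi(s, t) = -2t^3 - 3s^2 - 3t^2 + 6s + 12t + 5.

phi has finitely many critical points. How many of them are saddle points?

1

phi separates as a function of s plus a function of t, so ∇phi=0 decouples.
∂phi/∂s = -6(s - 1) = 0 at s ∈ {1}; ∂phi/∂t = -6(t - 1)(t + 2) = 0 at t ∈ {-2, 1}.
The Hessian is diagonal: diag(phi_ss, phi_tt). Second derivatives: phi_ss(1)=-6; phi_tt(-2)=18, phi_tt(1)=-18.
Saddle points occur where the two diagonal entries have opposite signs: (1, -2). Count: 1.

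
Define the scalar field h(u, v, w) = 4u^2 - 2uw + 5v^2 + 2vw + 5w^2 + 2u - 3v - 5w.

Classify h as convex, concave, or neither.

h is quadratic, so its Hessian is the constant matrix H = [[8, 0, -2], [0, 10, 2], [-2, 2, 10]].
Leading principal minors: 8, 80, 728.
All positive ⇒ H ≻ 0 ⇒ convex.

convex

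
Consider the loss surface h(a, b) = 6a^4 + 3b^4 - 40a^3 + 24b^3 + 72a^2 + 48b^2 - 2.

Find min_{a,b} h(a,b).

h(a,b) separates as P(a) + Q(b) − 2, so its minimum is min P + min Q − 2.
P'(a) = 24a(a - 3)(a - 2) vanishes at a ∈ {0, 2, 3}; Q'(b) = 12b(b + 2)(b + 4) vanishes at b ∈ {-4, -2, 0}.
Local minima of P (where P''>0): P(0)=0, P(3)=54. Local minima of Q: Q(-4)=0, Q(0)=0.
So the global minimum of h is P(0) + Q(-4) − 2 = 0 + 0 − 2 = -2, attained at (0, -4).

-2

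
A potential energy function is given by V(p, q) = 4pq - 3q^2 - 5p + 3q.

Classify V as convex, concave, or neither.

V is quadratic, so its Hessian is the constant matrix H = [[0, 4], [4, -6]].
det(H) = -16, tr(H) = -6.
det(H) < 0, so H is indefinite: neither convex nor concave.

neither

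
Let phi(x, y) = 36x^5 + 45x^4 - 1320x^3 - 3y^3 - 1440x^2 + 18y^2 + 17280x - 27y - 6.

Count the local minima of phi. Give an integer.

2

phi separates as a function of x plus a function of y, so ∇phi=0 decouples.
∂phi/∂x = 180(x - 4)(x - 2)(x + 3)(x + 4) = 0 at x ∈ {-4, -3, 2, 4}; ∂phi/∂y = -9(y - 3)(y - 1) = 0 at y ∈ {1, 3}.
The Hessian is diagonal: diag(phi_xx, phi_yy). Second derivatives: phi_xx(-4)=-8640, phi_xx(-3)=6300, phi_xx(2)=-10800, phi_xx(4)=20160; phi_yy(1)=18, phi_yy(3)=-18.
Local minima occur where both diagonal entries positive: (-3, 1), (4, 1). Count: 2.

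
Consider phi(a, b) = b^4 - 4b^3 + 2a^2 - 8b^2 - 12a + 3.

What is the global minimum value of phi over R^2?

phi(a,b) separates as P(a) + Q(b) + 3, so its minimum is min P + min Q + 3.
P'(a) = 4a - 12 vanishes at a ∈ {3}; Q'(b) = 4b(b - 4)(b + 1) vanishes at b ∈ {-1, 0, 4}.
Local minima of P (where P''>0): P(3)=-18. Local minima of Q: Q(-1)=-3, Q(4)=-128.
So the global minimum of phi is P(3) + Q(4) + 3 = -18 − 128 + 3 = -143, attained at (3, 4).

-143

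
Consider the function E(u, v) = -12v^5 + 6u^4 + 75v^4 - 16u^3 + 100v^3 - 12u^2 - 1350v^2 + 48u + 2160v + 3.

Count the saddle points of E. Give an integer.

E separates as a function of u plus a function of v, so ∇E=0 decouples.
∂E/∂u = 24(u - 2)(u - 1)(u + 1) = 0 at u ∈ {-1, 1, 2}; ∂E/∂v = -60(v - 4)(v - 3)(v - 1)(v + 3) = 0 at v ∈ {-3, 1, 3, 4}.
The Hessian is diagonal: diag(E_uu, E_vv). Second derivatives: E_uu(-1)=144, E_uu(1)=-48, E_uu(2)=72; E_vv(-3)=10080, E_vv(1)=-1440, E_vv(3)=720, E_vv(4)=-1260.
Saddle points occur where the two diagonal entries have opposite signs: (-1, 1), (-1, 4), (1, -3), (1, 3), (2, 1), (2, 4). Count: 6.

6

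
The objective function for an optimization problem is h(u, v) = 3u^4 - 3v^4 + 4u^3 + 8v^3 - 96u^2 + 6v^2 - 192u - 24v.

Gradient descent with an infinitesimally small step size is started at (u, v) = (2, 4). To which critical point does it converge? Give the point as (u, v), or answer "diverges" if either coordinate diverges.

h is separable, so gradient descent decouples: u follows -∂h/∂u, v follows -∂h/∂v.
∂h/∂u = 12(u - 4)(u + 1)(u + 4); at u=2 this is -432, so u increases.
∂h/∂v = -12(v - 2)(v - 1)(v + 1); at v=4 this is -360, so v increases.
The v-coordinate has no critical point in that direction and runs off to infinity.

diverges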